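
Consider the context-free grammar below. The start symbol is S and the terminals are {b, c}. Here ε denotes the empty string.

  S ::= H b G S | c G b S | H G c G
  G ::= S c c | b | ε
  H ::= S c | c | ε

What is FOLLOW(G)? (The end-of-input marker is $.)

FIRST(S) = {b, c}  (via H b G S, H G c G)
FIRST(G) = {ε, b, c}  (via S c c)
FIRST(H) = {ε, b, c}  (via S c)
FOLLOW(S) includes $ since S is the start symbol.
FOLLOW(S): in S::=H b G S, the suffix after S is empty (adds nothing new); in S::=c G b S, the suffix after S is empty (adds nothing new); in G::=S c c, S is followed by c c with FIRST {c}; in H::=S c, S is followed by c with FIRST {c}. Thus FOLLOW(S) = {$, c}.
FOLLOW(G): in S::=H b G S, G is followed by S with FIRST {b, c}; in S::=c G b S, G is followed by b S with FIRST {b}; in S::=H G c G (occurrence 1), G is followed by c G with FIRST {c}; in S::=H G c G (occurrence 2), the suffix after G is empty, so FOLLOW(G) ⊇ FOLLOW(S) = {$, c}. Thus FOLLOW(G) = {$, b, c}.
FOLLOW(H): in S::=H b G S, H is followed by b G S with FIRST {b}; in S::=H G c G, H is followed by G c G with FIRST {b, c}. Thus FOLLOW(H) = {b, c}.

{$, b, c}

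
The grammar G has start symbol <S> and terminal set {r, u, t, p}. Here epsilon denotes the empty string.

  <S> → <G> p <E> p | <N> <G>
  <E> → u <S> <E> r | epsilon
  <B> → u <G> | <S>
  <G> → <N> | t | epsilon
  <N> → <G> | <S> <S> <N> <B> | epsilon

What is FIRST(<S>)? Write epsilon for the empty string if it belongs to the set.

{epsilon, p, t, u}

FIRST(<E>): from <E>→u <S> <E> r we get {u}; from <E>→epsilon we get {epsilon}. So FIRST(<E>) = {epsilon, u}.
FIRST(<S>): from <S>→<G> p <E> p we get {p, t, u}; from <S>→<N> <G> we get {epsilon, p, t, u}. So FIRST(<S>) = {epsilon, p, t, u}.
FIRST(<B>): from <B>→u <G> we get {u}; from <B>→<S> we get {epsilon, p, t, u}. So FIRST(<B>) = {epsilon, p, t, u}.
FIRST(<G>): from <G>→<N> we get {epsilon, p, t, u}; from <G>→t we get {t}; from <G>→epsilon we get {epsilon}. So FIRST(<G>) = {epsilon, p, t, u}.
FIRST(<N>): from <N>→<G> we get {epsilon, p, t, u}; from <N>→<S> <S> <N> <B> we get {epsilon, p, t, u}; from <N>→epsilon we get {epsilon}. So FIRST(<N>) = {epsilon, p, t, u}.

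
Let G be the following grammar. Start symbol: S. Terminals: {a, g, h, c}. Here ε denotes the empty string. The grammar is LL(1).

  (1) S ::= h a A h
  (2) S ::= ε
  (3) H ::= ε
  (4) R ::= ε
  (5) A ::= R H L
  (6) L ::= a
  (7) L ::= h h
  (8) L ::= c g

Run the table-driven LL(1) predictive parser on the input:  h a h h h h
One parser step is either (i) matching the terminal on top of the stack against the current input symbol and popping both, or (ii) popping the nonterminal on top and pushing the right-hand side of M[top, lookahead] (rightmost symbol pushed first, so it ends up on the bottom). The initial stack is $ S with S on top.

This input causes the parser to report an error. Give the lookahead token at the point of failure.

step 1: stack=$ S  input=h a h h h h $  — expand S ::= h a A h
step 2: stack=$ h A a h  input=h a h h h h $  — match h
step 3: stack=$ h A a  input=a h h h h $  — match a
step 4: stack=$ h A  input=h h h h $  — expand A ::= R H L
step 5: stack=$ h L H R  input=h h h h $  — expand R ::= ε
step 6: stack=$ h L H  input=h h h h $  — expand H ::= ε
step 7: stack=$ h L  input=h h h h $  — expand L ::= h h
step 8: stack=$ h h h  input=h h h h $  — match h
step 9: stack=$ h h  input=h h h $  — match h
step 10: stack=$ h  input=h h $  — match h
step 11: stack=$  input=h $  — error: stack empty but input remains

h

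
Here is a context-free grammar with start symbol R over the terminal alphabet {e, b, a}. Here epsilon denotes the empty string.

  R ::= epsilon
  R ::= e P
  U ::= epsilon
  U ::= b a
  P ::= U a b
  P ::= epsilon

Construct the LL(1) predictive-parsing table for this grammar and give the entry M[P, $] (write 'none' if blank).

FIRST(R): from R::=epsilon we get {epsilon}; from R::=e P we get {e}. So FIRST(R) = {epsilon, e}.
FIRST(U): from U::=epsilon we get {epsilon}; from U::=b a we get {b}. So FIRST(U) = {epsilon, b}.
FIRST(P): from P::=U a b we get {a, b}; from P::=epsilon we get {epsilon}. So FIRST(P) = {epsilon, a, b}.
FOLLOW(R) includes $ since R is the start symbol.
FOLLOW(R): R appears on no right-hand side. Thus FOLLOW(R) = {$}.
FOLLOW(P): in R::=e P, the suffix after P is empty, so FOLLOW(P) ⊇ FOLLOW(R) = {$}. Thus FOLLOW(P) = {$}.
For P ::= U a b: FIRST(U a b) = {a, b}, so it goes in M[P, t] for t ∈ {a, b}.
For P ::= epsilon: FIRST(epsilon) = {epsilon}, so it goes in M[P, t] for t ∈ {}; since epsilon ∈ FIRST, also for every t ∈ FOLLOW(P) = {$}.

P ::= epsilon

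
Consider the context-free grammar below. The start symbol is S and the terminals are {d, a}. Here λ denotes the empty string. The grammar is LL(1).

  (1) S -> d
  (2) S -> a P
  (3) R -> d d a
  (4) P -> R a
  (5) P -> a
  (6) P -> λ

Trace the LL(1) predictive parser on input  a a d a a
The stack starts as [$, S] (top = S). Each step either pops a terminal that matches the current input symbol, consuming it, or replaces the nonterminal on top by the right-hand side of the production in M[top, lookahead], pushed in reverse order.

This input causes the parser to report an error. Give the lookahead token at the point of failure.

d

     Stack  Input        Action
  1  $ S    a a d a a $  expand S -> a P
  2  $ P a  a a d a a $  match a
  3  $ P    a d a a $    expand P -> a
  4  $ a    a d a a $    match a
  5  $      d a a $      error: stack empty but input remains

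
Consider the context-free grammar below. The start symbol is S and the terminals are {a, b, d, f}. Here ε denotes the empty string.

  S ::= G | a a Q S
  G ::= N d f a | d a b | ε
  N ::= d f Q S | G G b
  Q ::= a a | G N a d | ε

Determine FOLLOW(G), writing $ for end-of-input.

FIRST(S) = {ε, a, b, d}  (via G)
FIRST(G) = {ε, b, d}  (via N d f a)
FIRST(N) = {b, d}  (via G G b)
FIRST(Q) = {ε, a, b, d}  (via G N a d)
FOLLOW(S) includes $ since S is the start symbol.
FOLLOW(N): in G::=N d f a, N is followed by d f a with FIRST {d}; in Q::=G N a d, N is followed by a d with FIRST {a}. Thus FOLLOW(N) = {a, d}.
FOLLOW(S): in S::=a a Q S, the suffix after S is empty (adds nothing new); in N::=d f Q S, the suffix after S is empty, so FOLLOW(S) ⊇ FOLLOW(N) = {a, d}. Thus FOLLOW(S) = {$, a, d}.
FOLLOW(G): in S::=G, the suffix after G is empty, so FOLLOW(G) ⊇ FOLLOW(S) = {$, a, d}; in N::=G G b (occurrence 1), G is followed by G b with FIRST {b, d}; in N::=G G b (occurrence 2), G is followed by b with FIRST {b}; in Q::=G N a d, G is followed by N a d with FIRST {b, d}. Thus FOLLOW(G) = {$, a, b, d}.
FOLLOW(Q): in S::=a a Q S, Q is followed by S with FIRST {ε, a, b, d}; in S::=a a Q S, the suffix after Q is nullable, so FOLLOW(Q) ⊇ FOLLOW(S) = {$, a, d}; in N::=d f Q S, Q is followed by S with FIRST {ε, a, b, d}; in N::=d f Q S, the suffix after Q is nullable, so FOLLOW(Q) ⊇ FOLLOW(N) = {a, d}. Thus FOLLOW(Q) = {$, a, b, d}.

{$, a, b, d}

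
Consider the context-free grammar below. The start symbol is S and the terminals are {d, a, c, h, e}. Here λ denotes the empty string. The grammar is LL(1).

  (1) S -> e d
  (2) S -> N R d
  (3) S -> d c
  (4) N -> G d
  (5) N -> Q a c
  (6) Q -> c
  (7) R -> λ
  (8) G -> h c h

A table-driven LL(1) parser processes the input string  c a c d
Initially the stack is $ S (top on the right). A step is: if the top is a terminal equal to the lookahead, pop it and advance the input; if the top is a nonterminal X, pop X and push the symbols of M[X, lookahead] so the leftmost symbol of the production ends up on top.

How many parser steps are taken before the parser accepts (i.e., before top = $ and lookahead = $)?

     Stack        Input      Action
  1  $ S          c a c d $  expand S -> N R d
  2  $ d R N      c a c d $  expand N -> Q a c
  3  $ d R c a Q  c a c d $  expand Q -> c
  4  $ d R c a c  c a c d $  match c
  5  $ d R c a    a c d $    match a
  6  $ d R c      c d $      match c
  7  $ d R        d $        expand R -> λ
  8  $ d          d $        match d
Accept reached after 8 steps.

8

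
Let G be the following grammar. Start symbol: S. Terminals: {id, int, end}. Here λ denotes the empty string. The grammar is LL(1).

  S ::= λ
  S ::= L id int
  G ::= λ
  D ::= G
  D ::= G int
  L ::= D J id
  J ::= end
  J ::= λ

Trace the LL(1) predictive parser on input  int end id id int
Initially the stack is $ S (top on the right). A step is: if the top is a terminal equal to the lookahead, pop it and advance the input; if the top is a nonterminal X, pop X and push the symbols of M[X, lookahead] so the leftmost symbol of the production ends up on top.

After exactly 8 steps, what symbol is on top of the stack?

id

     Stack                Input                Action
  1  $ S                  int end id id int $  expand S ::= L id int
  2  $ int id L           int end id id int $  expand L ::= D J id
  3  $ int id id J D      int end id id int $  expand D ::= G int
  4  $ int id id J int G  int end id id int $  expand G ::= λ
  5  $ int id id J int    int end id id int $  match int
  6  $ int id id J        end id id int $      expand J ::= end
  7  $ int id id end      end id id int $      match end
  8  $ int id id          id id int $          match id
Stack after step 8: $ int id (top = id).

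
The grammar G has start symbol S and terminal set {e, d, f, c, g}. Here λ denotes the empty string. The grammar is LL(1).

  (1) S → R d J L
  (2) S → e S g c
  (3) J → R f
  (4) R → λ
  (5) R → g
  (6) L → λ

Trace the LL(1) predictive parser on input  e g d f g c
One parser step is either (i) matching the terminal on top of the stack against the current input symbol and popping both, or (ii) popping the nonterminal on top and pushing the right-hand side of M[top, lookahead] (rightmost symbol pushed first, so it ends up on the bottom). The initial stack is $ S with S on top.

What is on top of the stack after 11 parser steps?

step 1: stack=$ S  input=e g d f g c $  — expand S → e S g c
step 2: stack=$ c g S e  input=e g d f g c $  — match e
step 3: stack=$ c g S  input=g d f g c $  — expand S → R d J L
step 4: stack=$ c g L J d R  input=g d f g c $  — expand R → g
step 5: stack=$ c g L J d g  input=g d f g c $  — match g
step 6: stack=$ c g L J d  input=d f g c $  — match d
step 7: stack=$ c g L J  input=f g c $  — expand J → R f
step 8: stack=$ c g L f R  input=f g c $  — expand R → λ
step 9: stack=$ c g L f  input=f g c $  — match f
step 10: stack=$ c g L  input=g c $  — expand L → λ
step 11: stack=$ c g  input=g c $  — match g
Stack after step 11: $ c (top = c).

c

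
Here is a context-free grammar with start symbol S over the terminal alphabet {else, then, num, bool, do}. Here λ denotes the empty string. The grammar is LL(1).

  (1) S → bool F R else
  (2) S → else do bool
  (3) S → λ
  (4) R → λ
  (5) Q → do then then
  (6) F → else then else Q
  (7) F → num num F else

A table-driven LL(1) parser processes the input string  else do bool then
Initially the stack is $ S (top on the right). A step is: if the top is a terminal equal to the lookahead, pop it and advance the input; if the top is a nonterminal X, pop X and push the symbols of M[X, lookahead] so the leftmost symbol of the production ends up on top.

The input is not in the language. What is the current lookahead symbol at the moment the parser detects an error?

then

step 1: stack=$ S  input=else do bool then $  — expand S → else do bool
step 2: stack=$ bool do else  input=else do bool then $  — match else
step 3: stack=$ bool do  input=do bool then $  — match do
step 4: stack=$ bool  input=bool then $  — match bool
step 5: stack=$  input=then $  — error: stack empty but input remains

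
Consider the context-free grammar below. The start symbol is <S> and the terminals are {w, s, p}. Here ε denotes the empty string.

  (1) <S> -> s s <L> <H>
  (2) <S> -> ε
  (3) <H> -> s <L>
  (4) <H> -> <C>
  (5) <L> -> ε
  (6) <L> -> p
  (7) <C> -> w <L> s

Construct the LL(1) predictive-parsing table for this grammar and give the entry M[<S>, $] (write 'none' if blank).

FIRST(<S>): from <S>->s s <L> <H> we get {s}; from <S>->ε we get {ε}. So FIRST(<S>) = {ε, s}.
FIRST(<L>): from <L>->ε we get {ε}; from <L>->p we get {p}. So FIRST(<L>) = {ε, p}.
FIRST(<C>): from <C>->w <L> s we get {w}. So FIRST(<C>) = {w}.
FIRST(<H>): from <H>->s <L> we get {s}; from <H>-><C> we get {w}. So FIRST(<H>) = {s, w}.
FOLLOW(<S>) includes $ since <S> is the start symbol.
FOLLOW(<S>): <S> appears on no right-hand side. Thus FOLLOW(<S>) = {$}.
For <S> -> s s <L> <H>: FIRST(s s <L> <H>) = {s}, so it goes in M[<S>, t] for t ∈ {s}.
For <S> -> ε: FIRST(ε) = {ε}, so it goes in M[<S>, t] for t ∈ {}; since ε ∈ FIRST, also for every t ∈ FOLLOW(<S>) = {$}.

<S> -> ε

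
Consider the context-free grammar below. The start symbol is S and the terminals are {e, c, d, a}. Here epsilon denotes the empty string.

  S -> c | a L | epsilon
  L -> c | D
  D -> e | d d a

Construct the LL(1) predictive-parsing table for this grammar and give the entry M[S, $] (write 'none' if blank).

FIRST(S) = {epsilon, a, c}
FIRST(D) = {d, e}
FIRST(L) = {c, d, e}  (via D)
FOLLOW(S) includes $ since S is the start symbol.
FOLLOW(S): S appears on no right-hand side. Thus FOLLOW(S) = {$}.
For S -> c: FIRST(c) = {c}, so it goes in M[S, t] for t ∈ {c}.
For S -> a L: FIRST(a L) = {a}, so it goes in M[S, t] for t ∈ {a}.
For S -> epsilon: FIRST(epsilon) = {epsilon}, so it goes in M[S, t] for t ∈ {}; since epsilon ∈ FIRST, also for every t ∈ FOLLOW(S) = {$}.

S -> epsilon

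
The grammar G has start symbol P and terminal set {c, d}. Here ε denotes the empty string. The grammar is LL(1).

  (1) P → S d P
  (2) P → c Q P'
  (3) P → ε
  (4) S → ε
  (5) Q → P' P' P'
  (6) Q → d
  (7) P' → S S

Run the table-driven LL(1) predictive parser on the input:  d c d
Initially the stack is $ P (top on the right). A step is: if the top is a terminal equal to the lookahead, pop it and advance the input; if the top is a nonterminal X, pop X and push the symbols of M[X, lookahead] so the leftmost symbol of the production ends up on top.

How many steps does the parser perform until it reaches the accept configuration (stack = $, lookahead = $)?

10

step 1: stack=$ P  input=d c d $  — expand P → S d P
step 2: stack=$ P d S  input=d c d $  — expand S → ε
step 3: stack=$ P d  input=d c d $  — match d
step 4: stack=$ P  input=c d $  — expand P → c Q P'
step 5: stack=$ P' Q c  input=c d $  — match c
step 6: stack=$ P' Q  input=d $  — expand Q → d
step 7: stack=$ P' d  input=d $  — match d
step 8: stack=$ P'  input=$  — expand P' → S S
step 9: stack=$ S S  input=$  — expand S → ε
step 10: stack=$ S  input=$  — expand S → ε
Accept reached after 10 steps.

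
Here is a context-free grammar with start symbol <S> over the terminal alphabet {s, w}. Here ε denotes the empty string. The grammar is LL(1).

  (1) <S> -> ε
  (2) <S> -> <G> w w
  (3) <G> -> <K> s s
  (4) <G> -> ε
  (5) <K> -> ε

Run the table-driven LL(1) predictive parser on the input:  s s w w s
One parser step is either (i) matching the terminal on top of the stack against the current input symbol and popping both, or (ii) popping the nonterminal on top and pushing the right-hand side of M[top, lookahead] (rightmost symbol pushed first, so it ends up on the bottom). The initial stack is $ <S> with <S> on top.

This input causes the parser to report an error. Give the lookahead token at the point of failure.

s

step 1: stack=$ <S>  input=s s w w s $  — expand <S> -> <G> w w
step 2: stack=$ w w <G>  input=s s w w s $  — expand <G> -> <K> s s
step 3: stack=$ w w s s <K>  input=s s w w s $  — expand <K> -> ε
step 4: stack=$ w w s s  input=s s w w s $  — match s
step 5: stack=$ w w s  input=s w w s $  — match s
step 6: stack=$ w w  input=w w s $  — match w
step 7: stack=$ w  input=w s $  — match w
step 8: stack=$  input=s $  — error: stack empty but input remains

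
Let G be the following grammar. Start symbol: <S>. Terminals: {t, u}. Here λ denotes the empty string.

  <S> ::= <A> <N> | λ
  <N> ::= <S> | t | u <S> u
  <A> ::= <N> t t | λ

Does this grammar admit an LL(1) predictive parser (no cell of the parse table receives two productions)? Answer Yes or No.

No

FIRST(<S>) = {λ, t, u}
FIRST(<N>) = {λ, t, u}
FIRST(<A>) = {λ, t, u}
FOLLOW(<S>) = {$, t, u}
FOLLOW(<N>) = {$, t, u}
FOLLOW(<A>) = {$, t, u}
Cell M[<A>, t] receives both <A> ::= <N> t t and <A> ::= λ — the grammar is not LL(1).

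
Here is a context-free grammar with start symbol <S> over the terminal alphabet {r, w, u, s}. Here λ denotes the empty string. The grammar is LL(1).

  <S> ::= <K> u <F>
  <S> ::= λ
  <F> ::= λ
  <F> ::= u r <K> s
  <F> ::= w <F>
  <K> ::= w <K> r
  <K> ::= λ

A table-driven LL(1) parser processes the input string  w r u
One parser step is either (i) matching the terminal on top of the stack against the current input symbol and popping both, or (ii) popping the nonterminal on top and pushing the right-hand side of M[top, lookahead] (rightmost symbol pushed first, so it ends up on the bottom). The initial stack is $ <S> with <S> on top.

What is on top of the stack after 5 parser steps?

     Stack            Input    Action
  1  $ <S>            w r u $  expand <S> ::= <K> u <F>
  2  $ <F> u <K>      w r u $  expand <K> ::= w <K> r
  3  $ <F> u r <K> w  w r u $  match w
  4  $ <F> u r <K>    r u $    expand <K> ::= λ
  5  $ <F> u r        r u $    match r
Stack after step 5: $ <F> u (top = u).

u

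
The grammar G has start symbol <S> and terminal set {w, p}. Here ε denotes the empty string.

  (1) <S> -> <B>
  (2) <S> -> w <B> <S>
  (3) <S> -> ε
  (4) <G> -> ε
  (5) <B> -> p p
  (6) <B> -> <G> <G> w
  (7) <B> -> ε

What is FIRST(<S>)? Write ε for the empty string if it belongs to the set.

FIRST(<G>) = {ε}
FIRST(<B>) = {ε, p, w}  (via <G> <G> w)
FIRST(<S>) = {ε, p, w}  (via <B>)

{ε, p, w}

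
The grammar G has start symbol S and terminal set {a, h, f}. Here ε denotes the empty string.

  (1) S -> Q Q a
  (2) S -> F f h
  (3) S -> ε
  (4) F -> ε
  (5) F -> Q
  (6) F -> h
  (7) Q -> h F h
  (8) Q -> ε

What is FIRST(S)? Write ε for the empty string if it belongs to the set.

FIRST(Q) = {ε, h}
FIRST(F) = {ε, h}  (via Q)
FIRST(S) = {ε, a, f, h}  (via Q Q a, F f h)

{ε, a, f, h}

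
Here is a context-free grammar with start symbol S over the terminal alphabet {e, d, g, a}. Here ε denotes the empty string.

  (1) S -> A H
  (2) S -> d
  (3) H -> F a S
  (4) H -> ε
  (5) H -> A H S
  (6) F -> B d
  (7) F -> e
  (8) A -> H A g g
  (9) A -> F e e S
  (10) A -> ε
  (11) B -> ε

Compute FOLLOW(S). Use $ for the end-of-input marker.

{$, d, e, g}

FIRST(B): from B->ε we get {ε}. So FIRST(B) = {ε}.
FIRST(F): from F->B d we get {d}; from F->e we get {e}. So FIRST(F) = {d, e}.
FIRST(S): from S->A H we get {ε, d, e, g}; from S->d we get {d}. So FIRST(S) = {ε, d, e, g}.
FIRST(H): from H->F a S we get {d, e}; from H->ε we get {ε}; from H->A H S we get {ε, d, e, g}. So FIRST(H) = {ε, d, e, g}.
FIRST(A): from A->H A g g we get {d, e, g}; from A->F e e S we get {d, e}; from A->ε we get {ε}. So FIRST(A) = {ε, d, e, g}.
FOLLOW(S) includes $ since S is the start symbol.
FOLLOW(F): in H->F a S, F is followed by a S with FIRST {a}; in A->F e e S, F is followed by e e S with FIRST {e}. Thus FOLLOW(F) = {a, e}.
FOLLOW(B): in F->B d, B is followed by d with FIRST {d}. Thus FOLLOW(B) = {d}.
FOLLOW(S): in H->F a S, the suffix after S is empty, so FOLLOW(S) ⊇ FOLLOW(H) = {$, d, e, g}; in H->A H S, the suffix after S is empty, so FOLLOW(S) ⊇ FOLLOW(H) = {$, d, e, g}; in A->F e e S, the suffix after S is empty, so FOLLOW(S) ⊇ FOLLOW(A) = {$, d, e, g}. Thus FOLLOW(S) = {$, d, e, g}.
FOLLOW(H): in S->A H, the suffix after H is empty, so FOLLOW(H) ⊇ FOLLOW(S) = {$, d, e, g}; in H->A H S, H is followed by S with FIRST {ε, d, e, g}; in H->A H S, the suffix after H is nullable (adds nothing new); in A->H A g g, H is followed by A g g with FIRST {d, e, g}. Thus FOLLOW(H) = {$, d, e, g}.
FOLLOW(A): in S->A H, A is followed by H with FIRST {ε, d, e, g}; in S->A H, the suffix after A is nullable, so FOLLOW(A) ⊇ FOLLOW(S) = {$, d, e, g}; in H->A H S, A is followed by H S with FIRST {ε, d, e, g}; in H->A H S, the suffix after A is nullable, so FOLLOW(A) ⊇ FOLLOW(H) = {$, d, e, g}; in A->H A g g, A is followed by g g with FIRST {g}. Thus FOLLOW(A) = {$, d, e, g}.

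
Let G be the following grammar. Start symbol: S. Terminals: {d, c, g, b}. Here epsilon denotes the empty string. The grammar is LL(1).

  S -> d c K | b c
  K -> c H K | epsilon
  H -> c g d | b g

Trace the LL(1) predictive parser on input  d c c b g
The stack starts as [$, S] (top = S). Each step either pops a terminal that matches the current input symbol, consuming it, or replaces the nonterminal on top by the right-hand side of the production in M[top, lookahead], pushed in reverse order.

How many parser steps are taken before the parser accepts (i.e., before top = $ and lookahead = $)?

9

step 1: stack=$ S  input=d c c b g $  — expand S -> d c K
step 2: stack=$ K c d  input=d c c b g $  — match d
step 3: stack=$ K c  input=c c b g $  — match c
step 4: stack=$ K  input=c b g $  — expand K -> c H K
step 5: stack=$ K H c  input=c b g $  — match c
step 6: stack=$ K H  input=b g $  — expand H -> b g
step 7: stack=$ K g b  input=b g $  — match b
step 8: stack=$ K g  input=g $  — match g
step 9: stack=$ K  input=$  — expand K -> epsilon
Accept reached after 9 steps.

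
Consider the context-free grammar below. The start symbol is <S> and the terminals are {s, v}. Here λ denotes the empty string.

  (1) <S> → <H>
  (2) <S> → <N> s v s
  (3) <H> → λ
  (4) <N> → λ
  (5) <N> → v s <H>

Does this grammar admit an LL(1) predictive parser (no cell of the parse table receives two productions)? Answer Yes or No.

Yes

FIRST(<S>) = {λ, s, v}
FIRST(<H>) = {λ}
FIRST(<N>) = {λ, v}
FOLLOW(<S>) = {$}
FOLLOW(<H>) = {$, s}
FOLLOW(<N>) = {s}
Each cell of M receives at most one production.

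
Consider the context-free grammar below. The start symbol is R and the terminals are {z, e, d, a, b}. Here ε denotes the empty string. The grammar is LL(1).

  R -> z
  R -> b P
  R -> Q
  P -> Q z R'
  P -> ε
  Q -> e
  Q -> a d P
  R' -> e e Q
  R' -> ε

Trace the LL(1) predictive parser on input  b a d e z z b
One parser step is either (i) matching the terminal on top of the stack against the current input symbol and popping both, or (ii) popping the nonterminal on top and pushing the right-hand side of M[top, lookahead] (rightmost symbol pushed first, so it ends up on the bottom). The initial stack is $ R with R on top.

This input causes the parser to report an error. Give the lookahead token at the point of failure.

b

      Stack          Input            Action
   1  $ R            b a d e z z b $  expand R -> b P
   2  $ P b          b a d e z z b $  match b
   3  $ P            a d e z z b $    expand P -> Q z R'
   4  $ R' z Q       a d e z z b $    expand Q -> a d P
   5  $ R' z P d a   a d e z z b $    match a
   6  $ R' z P d     d e z z b $      match d
   7  $ R' z P       e z z b $        expand P -> Q z R'
   8  $ R' z R' z Q  e z z b $        expand Q -> e
   9  $ R' z R' z e  e z z b $        match e
  10  $ R' z R' z    z z b $          match z
  11  $ R' z R'      z b $            expand R' -> ε
  12  $ R' z         z b $            match z
  13  $ R'           b $              error: M[R', b] is empty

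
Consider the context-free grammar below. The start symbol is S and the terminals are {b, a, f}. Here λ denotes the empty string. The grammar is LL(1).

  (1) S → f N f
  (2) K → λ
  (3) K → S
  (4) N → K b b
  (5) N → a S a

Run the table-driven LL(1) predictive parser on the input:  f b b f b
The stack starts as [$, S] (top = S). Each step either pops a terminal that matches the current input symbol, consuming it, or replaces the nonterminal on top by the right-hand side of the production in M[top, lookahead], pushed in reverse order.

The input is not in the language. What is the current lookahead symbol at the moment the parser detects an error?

step 1: stack=$ S  input=f b b f b $  — expand S → f N f
step 2: stack=$ f N f  input=f b b f b $  — match f
step 3: stack=$ f N  input=b b f b $  — expand N → K b b
step 4: stack=$ f b b K  input=b b f b $  — expand K → λ
step 5: stack=$ f b b  input=b b f b $  — match b
step 6: stack=$ f b  input=b f b $  — match b
step 7: stack=$ f  input=f b $  — match f
step 8: stack=$  input=b $  — error: stack empty but input remains

b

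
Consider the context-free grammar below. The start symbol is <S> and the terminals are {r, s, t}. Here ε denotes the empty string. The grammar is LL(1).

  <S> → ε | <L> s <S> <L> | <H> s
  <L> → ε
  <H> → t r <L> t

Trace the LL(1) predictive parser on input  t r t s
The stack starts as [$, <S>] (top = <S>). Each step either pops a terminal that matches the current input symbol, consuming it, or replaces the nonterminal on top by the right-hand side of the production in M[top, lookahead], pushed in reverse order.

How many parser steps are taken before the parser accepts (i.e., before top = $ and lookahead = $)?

     Stack          Input      Action
  1  $ <S>          t r t s $  expand <S> → <H> s
  2  $ s <H>        t r t s $  expand <H> → t r <L> t
  3  $ s t <L> r t  t r t s $  match t
  4  $ s t <L> r    r t s $    match r
  5  $ s t <L>      t s $      expand <L> → ε
  6  $ s t          t s $      match t
  7  $ s            s $        match s
Accept reached after 7 steps.

7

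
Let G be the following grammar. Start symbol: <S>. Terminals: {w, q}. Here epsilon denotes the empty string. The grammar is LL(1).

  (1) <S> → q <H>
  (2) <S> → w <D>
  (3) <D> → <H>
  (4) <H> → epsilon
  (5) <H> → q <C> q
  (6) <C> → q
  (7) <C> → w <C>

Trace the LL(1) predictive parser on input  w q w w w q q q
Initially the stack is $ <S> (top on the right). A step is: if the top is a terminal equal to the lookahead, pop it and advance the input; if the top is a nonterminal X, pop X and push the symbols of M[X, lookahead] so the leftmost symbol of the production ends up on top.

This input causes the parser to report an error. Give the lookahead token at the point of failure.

step 1: stack=$ <S>  input=w q w w w q q q $  — expand <S> → w <D>
step 2: stack=$ <D> w  input=w q w w w q q q $  — match w
step 3: stack=$ <D>  input=q w w w q q q $  — expand <D> → <H>
step 4: stack=$ <H>  input=q w w w q q q $  — expand <H> → q <C> q
step 5: stack=$ q <C> q  input=q w w w q q q $  — match q
step 6: stack=$ q <C>  input=w w w q q q $  — expand <C> → w <C>
step 7: stack=$ q <C> w  input=w w w q q q $  — match w
step 8: stack=$ q <C>  input=w w q q q $  — expand <C> → w <C>
step 9: stack=$ q <C> w  input=w w q q q $  — match w
step 10: stack=$ q <C>  input=w q q q $  — expand <C> → w <C>
step 11: stack=$ q <C> w  input=w q q q $  — match w
step 12: stack=$ q <C>  input=q q q $  — expand <C> → q
step 13: stack=$ q q  input=q q q $  — match q
step 14: stack=$ q  input=q q $  — match q
step 15: stack=$  input=q $  — error: stack empty but input remains

q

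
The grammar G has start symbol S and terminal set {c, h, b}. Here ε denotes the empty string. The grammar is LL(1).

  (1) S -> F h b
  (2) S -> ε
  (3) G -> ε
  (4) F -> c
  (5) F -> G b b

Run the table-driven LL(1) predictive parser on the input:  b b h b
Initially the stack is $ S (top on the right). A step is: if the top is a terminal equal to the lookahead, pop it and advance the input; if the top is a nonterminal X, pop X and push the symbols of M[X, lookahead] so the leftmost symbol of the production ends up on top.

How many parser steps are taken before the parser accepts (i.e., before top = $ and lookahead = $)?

7

step 1: stack=$ S  input=b b h b $  — expand S -> F h b
step 2: stack=$ b h F  input=b b h b $  — expand F -> G b b
step 3: stack=$ b h b b G  input=b b h b $  — expand G -> ε
step 4: stack=$ b h b b  input=b b h b $  — match b
step 5: stack=$ b h b  input=b h b $  — match b
step 6: stack=$ b h  input=h b $  — match h
step 7: stack=$ b  input=b $  — match b
Accept reached after 7 steps.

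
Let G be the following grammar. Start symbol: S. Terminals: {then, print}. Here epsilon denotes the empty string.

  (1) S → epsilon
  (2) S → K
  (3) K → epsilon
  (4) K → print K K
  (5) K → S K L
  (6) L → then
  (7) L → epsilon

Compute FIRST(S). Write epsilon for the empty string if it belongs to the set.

{epsilon, print, then}

FIRST(L): from L→then we get {then}; from L→epsilon we get {epsilon}. So FIRST(L) = {epsilon, then}.
FIRST(S): from S→epsilon we get {epsilon}; from S→K we get {epsilon, print, then}. So FIRST(S) = {epsilon, print, then}.
FIRST(K): from K→epsilon we get {epsilon}; from K→print K K we get {print}; from K→S K L we get {epsilon, print, then}. So FIRST(K) = {epsilon, print, then}.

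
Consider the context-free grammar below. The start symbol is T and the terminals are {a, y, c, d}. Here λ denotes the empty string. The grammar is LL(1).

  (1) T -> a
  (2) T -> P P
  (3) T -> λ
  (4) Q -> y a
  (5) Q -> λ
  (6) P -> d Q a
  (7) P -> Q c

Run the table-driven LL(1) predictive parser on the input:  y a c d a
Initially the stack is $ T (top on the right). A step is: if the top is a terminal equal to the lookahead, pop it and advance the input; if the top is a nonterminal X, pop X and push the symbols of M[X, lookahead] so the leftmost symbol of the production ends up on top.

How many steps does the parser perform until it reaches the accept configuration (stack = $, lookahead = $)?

      Stack      Input        Action
   1  $ T        y a c d a $  expand T -> P P
   2  $ P P      y a c d a $  expand P -> Q c
   3  $ P c Q    y a c d a $  expand Q -> y a
   4  $ P c a y  y a c d a $  match y
   5  $ P c a    a c d a $    match a
   6  $ P c      c d a $      match c
   7  $ P        d a $        expand P -> d Q a
   8  $ a Q d    d a $        match d
   9  $ a Q      a $          expand Q -> λ
  10  $ a        a $          match a
Accept reached after 10 steps.

10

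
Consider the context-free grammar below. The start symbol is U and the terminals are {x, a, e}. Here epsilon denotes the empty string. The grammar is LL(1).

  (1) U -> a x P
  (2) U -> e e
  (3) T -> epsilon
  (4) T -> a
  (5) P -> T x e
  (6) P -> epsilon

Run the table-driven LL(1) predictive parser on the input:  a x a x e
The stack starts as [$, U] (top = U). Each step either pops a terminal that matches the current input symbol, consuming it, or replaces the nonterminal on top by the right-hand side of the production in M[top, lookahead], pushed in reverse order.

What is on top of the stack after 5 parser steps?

a

step 1: stack=$ U  input=a x a x e $  — expand U -> a x P
step 2: stack=$ P x a  input=a x a x e $  — match a
step 3: stack=$ P x  input=x a x e $  — match x
step 4: stack=$ P  input=a x e $  — expand P -> T x e
step 5: stack=$ e x T  input=a x e $  — expand T -> a
Stack after step 5: $ e x a (top = a).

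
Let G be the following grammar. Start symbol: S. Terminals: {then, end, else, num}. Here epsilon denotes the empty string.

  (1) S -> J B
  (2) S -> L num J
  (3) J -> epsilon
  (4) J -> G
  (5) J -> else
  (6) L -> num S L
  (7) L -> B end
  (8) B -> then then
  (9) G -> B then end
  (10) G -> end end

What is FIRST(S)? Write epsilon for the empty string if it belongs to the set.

{else, end, num, then}

FIRST(B) = {then}
FIRST(L) = {num, then}  (via B end)
FIRST(G) = {end, then}  (via B then end)
FIRST(J) = {epsilon, else, end, then}  (via G)
FIRST(S) = {else, end, num, then}  (via J B, L num J)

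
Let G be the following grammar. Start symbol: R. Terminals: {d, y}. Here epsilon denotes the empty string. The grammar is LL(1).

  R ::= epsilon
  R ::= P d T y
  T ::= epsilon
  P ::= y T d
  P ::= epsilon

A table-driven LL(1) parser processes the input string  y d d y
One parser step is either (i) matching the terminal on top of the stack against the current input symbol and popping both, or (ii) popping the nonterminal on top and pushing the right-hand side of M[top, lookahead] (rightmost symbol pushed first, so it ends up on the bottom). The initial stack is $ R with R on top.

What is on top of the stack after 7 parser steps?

step 1: stack=$ R  input=y d d y $  — expand R ::= P d T y
step 2: stack=$ y T d P  input=y d d y $  — expand P ::= y T d
step 3: stack=$ y T d d T y  input=y d d y $  — match y
step 4: stack=$ y T d d T  input=d d y $  — expand T ::= epsilon
step 5: stack=$ y T d d  input=d d y $  — match d
step 6: stack=$ y T d  input=d y $  — match d
step 7: stack=$ y T  input=y $  — expand T ::= epsilon
Stack after step 7: $ y (top = y).

y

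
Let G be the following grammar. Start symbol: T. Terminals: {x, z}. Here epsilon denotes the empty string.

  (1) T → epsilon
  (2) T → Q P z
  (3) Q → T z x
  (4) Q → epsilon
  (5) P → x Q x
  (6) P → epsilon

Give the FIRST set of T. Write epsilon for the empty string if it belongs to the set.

{epsilon, x, z}

FIRST(P) = {epsilon, x}
FIRST(T) = {epsilon, x, z}  (via Q P z)
FIRST(Q) = {epsilon, x, z}  (via T z x)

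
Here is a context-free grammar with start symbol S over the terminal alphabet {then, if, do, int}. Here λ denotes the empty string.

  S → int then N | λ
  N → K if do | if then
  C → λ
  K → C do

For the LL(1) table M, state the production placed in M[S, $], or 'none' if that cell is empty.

S → λ

FIRST(S): from S→int then N we get {int}; from S→λ we get {λ}. So FIRST(S) = {λ, int}.
FIRST(C): from C→λ we get {λ}. So FIRST(C) = {λ}.
FIRST(K): from K→C do we get {do}. So FIRST(K) = {do}.
FIRST(N): from N→K if do we get {do}; from N→if then we get {if}. So FIRST(N) = {do, if}.
FOLLOW(S) includes $ since S is the start symbol.
FOLLOW(S): S appears on no right-hand side. Thus FOLLOW(S) = {$}.
For S → int then N: FIRST(int then N) = {int}, so it goes in M[S, t] for t ∈ {int}.
For S → λ: FIRST(λ) = {λ}, so it goes in M[S, t] for t ∈ {}; since λ ∈ FIRST, also for every t ∈ FOLLOW(S) = {$}.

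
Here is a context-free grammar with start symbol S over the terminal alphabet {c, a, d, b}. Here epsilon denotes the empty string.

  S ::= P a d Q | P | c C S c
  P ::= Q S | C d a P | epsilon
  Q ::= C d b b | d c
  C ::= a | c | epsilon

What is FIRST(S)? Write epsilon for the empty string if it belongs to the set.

FIRST(C): from C::=a we get {a}; from C::=c we get {c}; from C::=epsilon we get {epsilon}. So FIRST(C) = {epsilon, a, c}.
FIRST(Q): from Q::=C d b b we get {a, c, d}; from Q::=d c we get {d}. So FIRST(Q) = {a, c, d}.
FIRST(P): from P::=Q S we get {a, c, d}; from P::=C d a P we get {a, c, d}; from P::=epsilon we get {epsilon}. So FIRST(P) = {epsilon, a, c, d}.
FIRST(S): from S::=P a d Q we get {a, c, d}; from S::=P we get {epsilon, a, c, d}; from S::=c C S c we get {c}. So FIRST(S) = {epsilon, a, c, d}.

{epsilon, a, c, d}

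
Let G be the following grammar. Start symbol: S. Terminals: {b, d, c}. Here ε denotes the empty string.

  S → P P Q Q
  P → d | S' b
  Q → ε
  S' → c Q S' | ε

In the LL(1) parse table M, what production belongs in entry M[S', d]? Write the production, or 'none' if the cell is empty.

none

FIRST(Q) = {ε}
FIRST(S') = {ε, c}
FIRST(P) = {b, c, d}  (via S' b)
FIRST(S) = {b, c, d}  (via P P Q Q)
FOLLOW(S) includes $ since S is the start symbol.
FOLLOW(S'): in P→S' b, S' is followed by b with FIRST {b}; in S'→c Q S', the suffix after S' is empty (adds nothing new). Thus FOLLOW(S') = {b}.
For S' → c Q S': FIRST(c Q S') = {c}, so it goes in M[S', t] for t ∈ {c}.
For S' → ε: FIRST(ε) = {ε}, so it goes in M[S', t] for t ∈ {}; since ε ∈ FIRST, also for every t ∈ FOLLOW(S') = {b}.
None of these place a production in M[S', d].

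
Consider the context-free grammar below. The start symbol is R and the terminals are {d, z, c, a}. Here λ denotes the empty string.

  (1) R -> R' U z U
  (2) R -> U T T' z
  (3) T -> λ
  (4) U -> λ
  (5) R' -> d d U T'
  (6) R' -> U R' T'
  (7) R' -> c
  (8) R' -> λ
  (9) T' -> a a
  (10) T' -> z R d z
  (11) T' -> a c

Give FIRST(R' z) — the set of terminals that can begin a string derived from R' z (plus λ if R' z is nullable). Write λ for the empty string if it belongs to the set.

FIRST(T) = {λ}
FIRST(U) = {λ}
FIRST(T') = {a, z}
FIRST(R') = {λ, a, c, d, z}  (via U R' T')
FIRST(R) = {a, c, d, z}  (via R' U z U, U T T' z)
FIRST(R' z): take FIRST of each symbol in turn, carrying on past any symbol whose FIRST contains λ; result {a, c, d, z}.

{a, c, d, z}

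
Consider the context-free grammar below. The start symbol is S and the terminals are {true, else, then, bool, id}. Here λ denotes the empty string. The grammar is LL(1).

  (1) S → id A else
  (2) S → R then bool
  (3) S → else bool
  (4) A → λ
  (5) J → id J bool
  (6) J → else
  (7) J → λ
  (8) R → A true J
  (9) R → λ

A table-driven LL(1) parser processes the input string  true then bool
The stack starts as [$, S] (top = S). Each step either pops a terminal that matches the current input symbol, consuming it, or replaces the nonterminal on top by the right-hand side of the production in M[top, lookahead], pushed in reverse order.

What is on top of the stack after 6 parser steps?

bool

     Stack                 Input             Action
  1  $ S                   true then bool $  expand S → R then bool
  2  $ bool then R         true then bool $  expand R → A true J
  3  $ bool then J true A  true then bool $  expand A → λ
  4  $ bool then J true    true then bool $  match true
  5  $ bool then J         then bool $       expand J → λ
  6  $ bool then           then bool $       match then
Stack after step 6: $ bool (top = bool).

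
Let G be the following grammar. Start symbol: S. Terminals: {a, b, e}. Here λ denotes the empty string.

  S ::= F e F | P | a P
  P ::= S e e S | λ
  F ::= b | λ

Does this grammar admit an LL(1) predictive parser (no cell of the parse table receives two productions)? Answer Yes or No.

No

FIRST(S) = {λ, a, b, e}
FIRST(P) = {λ, a, b, e}
FIRST(F) = {λ, b}
FOLLOW(S) = {$, e}
FOLLOW(P) = {$, e}
FOLLOW(F) = {$, e}
Cell M[P, e] receives both P ::= S e e S and P ::= λ — the grammar is not LL(1).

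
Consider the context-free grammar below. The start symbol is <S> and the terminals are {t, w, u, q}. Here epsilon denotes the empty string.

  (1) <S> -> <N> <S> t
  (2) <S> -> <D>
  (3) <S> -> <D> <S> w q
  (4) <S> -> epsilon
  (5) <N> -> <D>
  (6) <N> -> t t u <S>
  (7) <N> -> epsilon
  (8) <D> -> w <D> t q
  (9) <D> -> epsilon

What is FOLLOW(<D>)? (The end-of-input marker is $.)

FIRST(<D>): from <D>->w <D> t q we get {w}; from <D>->epsilon we get {epsilon}. So FIRST(<D>) = {epsilon, w}.
FIRST(<N>): from <N>-><D> we get {epsilon, w}; from <N>->t t u <S> we get {t}; from <N>->epsilon we get {epsilon}. So FIRST(<N>) = {epsilon, t, w}.
FIRST(<S>): from <S>-><N> <S> t we get {t, w}; from <S>-><D> we get {epsilon, w}; from <S>-><D> <S> w q we get {t, w}; from <S>->epsilon we get {epsilon}. So FIRST(<S>) = {epsilon, t, w}.
FOLLOW(<S>) includes $ since <S> is the start symbol.
FOLLOW(<N>): in <S>-><N> <S> t, <N> is followed by <S> t with FIRST {t, w}. Thus FOLLOW(<N>) = {t, w}.
FOLLOW(<S>): in <S>-><N> <S> t, <S> is followed by t with FIRST {t}; in <S>-><D> <S> w q, <S> is followed by w q with FIRST {w}; in <N>->t t u <S>, the suffix after <S> is empty, so FOLLOW(<S>) ⊇ FOLLOW(<N>) = {t, w}. Thus FOLLOW(<S>) = {$, t, w}.
FOLLOW(<D>): in <S>-><D>, the suffix after <D> is empty, so FOLLOW(<D>) ⊇ FOLLOW(<S>) = {$, t, w}; in <S>-><D> <S> w q, <D> is followed by <S> w q with FIRST {t, w}; in <N>-><D>, the suffix after <D> is empty, so FOLLOW(<D>) ⊇ FOLLOW(<N>) = {t, w}; in <D>->w <D> t q, <D> is followed by t q with FIRST {t}. Thus FOLLOW(<D>) = {$, t, w}.

{$, t, w}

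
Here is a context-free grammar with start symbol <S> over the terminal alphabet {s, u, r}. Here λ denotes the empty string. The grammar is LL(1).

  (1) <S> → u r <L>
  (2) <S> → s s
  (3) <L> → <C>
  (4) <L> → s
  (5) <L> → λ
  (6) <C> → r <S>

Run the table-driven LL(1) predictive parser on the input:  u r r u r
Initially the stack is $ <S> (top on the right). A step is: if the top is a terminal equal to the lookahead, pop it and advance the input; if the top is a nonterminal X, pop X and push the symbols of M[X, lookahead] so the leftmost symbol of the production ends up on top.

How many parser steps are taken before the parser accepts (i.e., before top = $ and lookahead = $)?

      Stack      Input        Action
   1  $ <S>      u r r u r $  expand <S> → u r <L>
   2  $ <L> r u  u r r u r $  match u
   3  $ <L> r    r r u r $    match r
   4  $ <L>      r u r $      expand <L> → <C>
   5  $ <C>      r u r $      expand <C> → r <S>
   6  $ <S> r    r u r $      match r
   7  $ <S>      u r $        expand <S> → u r <L>
   8  $ <L> r u  u r $        match u
   9  $ <L> r    r $          match r
  10  $ <L>      $            expand <L> → λ
Accept reached after 10 steps.

10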